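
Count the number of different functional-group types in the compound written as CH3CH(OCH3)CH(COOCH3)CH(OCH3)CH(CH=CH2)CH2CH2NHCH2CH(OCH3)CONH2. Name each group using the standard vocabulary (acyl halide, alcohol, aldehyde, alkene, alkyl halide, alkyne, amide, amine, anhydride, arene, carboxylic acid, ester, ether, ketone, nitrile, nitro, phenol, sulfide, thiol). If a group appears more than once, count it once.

5

Reading the structure from left to right:
  CH(OCH3): pendant –OCH3: C–O–C with sp³ C, no adjacent C=O → ether.
  CH(COOCH3): pendant –COOCH3: carbonyl C bonded to C and –OCH3 → ester.
  CH(OCH3): pendant –OCH3: C–O–C with sp³ C, no adjacent C=O → ether.
  CH(CH=CH2): pendant –CH=CH2: C=C double bond → alkene.
  CH2NHCH2: C–N–C with sp³ carbons and no adjacent C=O → amine (secondary).
  CH(OCH3): pendant –OCH3: C–O–C with sp³ C, no adjacent C=O → ether.
  CONH2: –C(=O)NH2: carbonyl C bonded to C and to N → amide (the N is not a separate amine).
Distinct types present: alkene, amide, amine, ester, ether.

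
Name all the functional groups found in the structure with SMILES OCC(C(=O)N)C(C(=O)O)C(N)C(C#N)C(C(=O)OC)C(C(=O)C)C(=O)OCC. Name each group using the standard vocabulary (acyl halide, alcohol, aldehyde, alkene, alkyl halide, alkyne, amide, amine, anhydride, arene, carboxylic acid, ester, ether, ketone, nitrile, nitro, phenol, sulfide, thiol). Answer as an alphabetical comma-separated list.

alcohol, amide, amine, carboxylic acid, ester, ketone, nitrile

HO– on an sp³ carbon → alcohol.
pendant –CONH2: carbonyl C bonded to C and N → amide.
pendant –COOH: carbonyl C bonded to C and –OH → carboxylic acid.
–NH2 on an sp³ carbon with no adjacent C=O → amine.
pendant –C≡N: nitrile.
pendant –COOCH3: carbonyl C bonded to C and –OCH3 → ester.
pendant –COCH3: carbonyl C bonded to two carbons → ketone.
–C(=O)OCH2CH3: carbonyl C bonded to C and to –OEt → ester.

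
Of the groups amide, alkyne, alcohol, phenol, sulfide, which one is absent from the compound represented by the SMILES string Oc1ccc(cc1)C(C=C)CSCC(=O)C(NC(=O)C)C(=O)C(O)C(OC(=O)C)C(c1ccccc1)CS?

alkyne

alcohol: present (CH(OH) — –OH on an sp³ carbon → alcohol (secondary)).
sulfide: present (CH2SCH2 — C–S–C linkage → sulfide (thioether)).
amide: present (CH(NHCOCH3) — pendant –NHC(=O)CH3: N bonded to a carbonyl → amide (not amine)).
phenol: present (HOC6H4 — –OH attached directly to an aromatic ring → phenol (not alcohol); the ring itself is an arene).
alkyne: no segment matches this pattern.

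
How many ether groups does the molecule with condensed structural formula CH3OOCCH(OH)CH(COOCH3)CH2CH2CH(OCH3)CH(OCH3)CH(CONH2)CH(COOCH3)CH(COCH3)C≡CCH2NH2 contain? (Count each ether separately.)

2

CH3O–C(=O)–: carbonyl C bonded to C and to –OCH3 → ester (not ketone + ether).
–OH on an sp³ carbon → alcohol (secondary).
pendant –COOCH3: carbonyl C bonded to C and –OCH3 → ester.
pendant –OCH3: C–O–C with sp³ C, no adjacent C=O → ether.
pendant –OCH3: C–O–C with sp³ C, no adjacent C=O → ether.
pendant –CONH2: carbonyl C bonded to C and N → amide.
pendant –COOCH3: carbonyl C bonded to C and –OCH3 → ester.
pendant –COCH3: carbonyl C bonded to two carbons → ketone.
C≡C triple bond → alkyne.
–NH2 on an sp³ carbon with no adjacent C=O → amine.
Ether appears at: CH(OCH3), CH(OCH3) → 2.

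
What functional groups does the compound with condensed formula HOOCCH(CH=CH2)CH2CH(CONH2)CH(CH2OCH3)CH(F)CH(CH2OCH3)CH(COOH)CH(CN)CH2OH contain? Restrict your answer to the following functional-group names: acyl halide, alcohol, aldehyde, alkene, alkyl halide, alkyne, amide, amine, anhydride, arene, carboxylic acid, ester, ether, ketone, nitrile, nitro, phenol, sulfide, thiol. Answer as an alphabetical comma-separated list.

alcohol, alkene, alkyl halide, amide, carboxylic acid, ether, nitrile

–COOH: carbonyl C bonded to –OH and C → carboxylic acid (the –OH is not a separate alcohol).
pendant –CH=CH2: C=C double bond → alkene.
pendant –CONH2: carbonyl C bonded to C and N → amide.
pendant –CH2OCH3: C–O–C linkage → ether.
halogen on an sp³ carbon → alkyl halide.
pendant –CH2OCH3: C–O–C linkage → ether.
pendant –COOH: carbonyl C bonded to C and –OH → carboxylic acid.
pendant –C≡N: nitrile.
–OH on an sp³ carbon → alcohol.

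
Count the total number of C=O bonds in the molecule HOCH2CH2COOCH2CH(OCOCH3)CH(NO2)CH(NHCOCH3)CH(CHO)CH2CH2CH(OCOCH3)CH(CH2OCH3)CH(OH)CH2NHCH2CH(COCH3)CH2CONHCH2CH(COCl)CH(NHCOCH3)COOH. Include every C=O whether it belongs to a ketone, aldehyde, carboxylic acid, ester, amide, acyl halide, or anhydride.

CH2COOCH2: ester, 1 C=O (running total 1).
CH(OCOCH3): ester, 1 C=O (running total 2).
CH(NHCOCH3): amide, 1 C=O (running total 3).
CH(CHO): aldehyde, 1 C=O (running total 4).
CH(OCOCH3): ester, 1 C=O (running total 5).
CH(COCH3): ketone, 1 C=O (running total 6).
CH2CONHCH2: amide, 1 C=O (running total 7).
CH(COCl): acyl halide, 1 C=O (running total 8).
CH(NHCOCH3): amide, 1 C=O (running total 9).
COOH: carboxylic acid, 1 C=O (running total 10).

10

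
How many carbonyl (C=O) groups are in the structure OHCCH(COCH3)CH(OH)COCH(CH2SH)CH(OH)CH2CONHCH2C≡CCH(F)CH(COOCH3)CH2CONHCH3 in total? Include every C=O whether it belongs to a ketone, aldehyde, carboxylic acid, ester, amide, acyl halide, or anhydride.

OHC: aldehyde, 1 C=O (running total 1).
CH(COCH3): ketone, 1 C=O (running total 2).
CO: ketone, 1 C=O (running total 3).
CH2CONHCH2: amide, 1 C=O (running total 4).
CH(COOCH3): ester, 1 C=O (running total 5).
CONHCH3: amide, 1 C=O (running total 6).

6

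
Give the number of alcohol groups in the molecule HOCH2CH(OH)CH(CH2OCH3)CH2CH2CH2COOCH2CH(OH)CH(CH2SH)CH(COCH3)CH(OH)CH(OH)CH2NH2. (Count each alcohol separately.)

Reading the structure from left to right:
  HOCH2: HO– on an sp³ carbon → alcohol.
  CH(OH): –OH on an sp³ carbon → alcohol (secondary).
  CH(CH2OCH3): pendant –CH2OCH3: C–O–C linkage → ether.
  CH2COOCH2: –C(=O)–O–C with C on the carbonyl side → ester.
  CH(OH): –OH on an sp³ carbon → alcohol (secondary).
  CH(CH2SH): pendant –CH2SH → thiol.
  CH(COCH3): pendant –COCH3: carbonyl C bonded to two carbons → ketone.
  CH(OH): –OH on an sp³ carbon → alcohol (secondary).
  CH(OH): –OH on an sp³ carbon → alcohol (secondary).
  CH2NH2: –NH2 on an sp³ carbon with no adjacent C=O → amine.
Alcohol appears at: HOCH2, CH(OH), CH(OH), CH(OH), CH(OH) → 5.

5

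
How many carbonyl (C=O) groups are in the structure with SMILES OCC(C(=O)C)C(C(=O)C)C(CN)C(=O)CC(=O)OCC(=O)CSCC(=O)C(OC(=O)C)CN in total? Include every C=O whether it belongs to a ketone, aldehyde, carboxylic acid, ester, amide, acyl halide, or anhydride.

CH(COCH3): ketone, 1 C=O (running total 1).
CH(COCH3): ketone, 1 C=O (running total 2).
CO: ketone, 1 C=O (running total 3).
CH2COOCH2: ester, 1 C=O (running total 4).
CO: ketone, 1 C=O (running total 5).
CO: ketone, 1 C=O (running total 6).
CH(OCOCH3): ester, 1 C=O (running total 7).

7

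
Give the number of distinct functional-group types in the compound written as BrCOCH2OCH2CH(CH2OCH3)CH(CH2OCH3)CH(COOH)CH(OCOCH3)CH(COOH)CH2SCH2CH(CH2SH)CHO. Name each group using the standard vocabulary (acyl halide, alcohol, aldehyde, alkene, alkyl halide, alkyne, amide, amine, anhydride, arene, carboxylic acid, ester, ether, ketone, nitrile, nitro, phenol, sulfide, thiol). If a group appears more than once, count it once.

7

Working along the chain:
  BrCO: –C(=O)Br: carbonyl C bonded to C and to a halogen → acyl halide (not alkyl halide).
  CH2OCH2: C–O–C with sp³ carbons on both sides and no adjacent C=O → ether.
  CH(CH2OCH3): pendant –CH2OCH3: C–O–C linkage → ether.
  CH(CH2OCH3): pendant –CH2OCH3: C–O–C linkage → ether.
  CH(COOH): pendant –COOH: carbonyl C bonded to C and –OH → carboxylic acid.
  CH(OCOCH3): pendant –OC(=O)CH3: an acyloxy group → ester.
  CH(COOH): pendant –COOH: carbonyl C bonded to C and –OH → carboxylic acid.
  CH2SCH2: C–S–C linkage → sulfide (thioether).
  CH(CH2SH): pendant –CH2SH → thiol.
  CHO: terminal –CHO: carbonyl C bonded to H and C → aldehyde.
Distinct types present: acyl halide, aldehyde, carboxylic acid, ester, ether, sulfide, thiol.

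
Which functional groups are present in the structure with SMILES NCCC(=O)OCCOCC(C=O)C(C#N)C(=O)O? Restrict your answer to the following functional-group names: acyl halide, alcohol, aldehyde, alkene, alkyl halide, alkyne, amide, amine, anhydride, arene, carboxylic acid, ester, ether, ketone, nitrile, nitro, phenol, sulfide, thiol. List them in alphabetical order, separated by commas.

aldehyde, amine, carboxylic acid, ester, ether, nitrile

–NH2 on an sp³ carbon with no adjacent C=O → amine.
–C(=O)–O–C with C on the carbonyl side → ester.
C–O–C with sp³ carbons on both sides and no adjacent C=O → ether.
pendant –CHO: carbonyl C bonded to C and H → aldehyde.
pendant –C≡N: nitrile.
–COOH: carbonyl C bonded to –OH and C → carboxylic acid (the –OH is not a separate alcohol).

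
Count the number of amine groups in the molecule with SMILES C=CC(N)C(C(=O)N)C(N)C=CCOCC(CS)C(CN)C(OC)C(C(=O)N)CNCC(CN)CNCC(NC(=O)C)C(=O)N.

C=C double bond → alkene.
–NH2 on an sp³ carbon with no adjacent C=O → amine.
pendant –CONH2: carbonyl C bonded to C and N → amide.
–NH2 on an sp³ carbon with no adjacent C=O → amine.
C=C double bond → alkene.
C–O–C with sp³ carbons on both sides and no adjacent C=O → ether.
pendant –CH2SH → thiol.
pendant –CH2NH2: N on sp³ C, no adjacent C=O → amine.
pendant –OCH3: C–O–C with sp³ C, no adjacent C=O → ether.
pendant –CONH2: carbonyl C bonded to C and N → amide.
C–N–C with sp³ carbons and no adjacent C=O → amine (secondary).
pendant –CH2NH2: N on sp³ C, no adjacent C=O → amine.
C–N–C with sp³ carbons and no adjacent C=O → amine (secondary).
pendant –NHC(=O)CH3: N bonded to a carbonyl → amide (not amine).
–C(=O)NH2: carbonyl C bonded to C and to N → amide (the N is not a separate amine).
Amine appears at: CH(NH2), CH(NH2), CH(CH2NH2), CH2NHCH2, CH(CH2NH2), CH2NHCH2 → 6.

6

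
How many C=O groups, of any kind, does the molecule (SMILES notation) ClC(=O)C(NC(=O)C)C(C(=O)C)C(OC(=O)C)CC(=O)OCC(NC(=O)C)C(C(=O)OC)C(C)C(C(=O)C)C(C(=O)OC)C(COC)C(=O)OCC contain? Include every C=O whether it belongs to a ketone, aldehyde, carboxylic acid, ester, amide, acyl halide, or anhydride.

10

ClCO: acyl halide, 1 C=O (running total 1).
CH(NHCOCH3): amide, 1 C=O (running total 2).
CH(COCH3): ketone, 1 C=O (running total 3).
CH(OCOCH3): ester, 1 C=O (running total 4).
CH2COOCH2: ester, 1 C=O (running total 5).
CH(NHCOCH3): amide, 1 C=O (running total 6).
CH(COOCH3): ester, 1 C=O (running total 7).
CH(COCH3): ketone, 1 C=O (running total 8).
CH(COOCH3): ester, 1 C=O (running total 9).
COOCH2CH3: ester, 1 C=O (running total 10).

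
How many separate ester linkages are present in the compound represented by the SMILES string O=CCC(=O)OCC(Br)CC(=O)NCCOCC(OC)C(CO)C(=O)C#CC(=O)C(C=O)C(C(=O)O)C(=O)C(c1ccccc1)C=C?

Working along the chain:
  OHC: terminal –CHO: carbonyl C bonded to H and C → aldehyde.
  CH2COOCH2: –C(=O)–O–C with C on the carbonyl side → ester.
  CH(Br): halogen on an sp³ carbon → alkyl halide.
  CH2CONHCH2: –C(=O)–N– linkage → amide (the N is not an amine).
  CH2OCH2: C–O–C with sp³ carbons on both sides and no adjacent C=O → ether.
  CH(OCH3): pendant –OCH3: C–O–C with sp³ C, no adjacent C=O → ether.
  CH(CH2OH): pendant –CH2OH on an sp³ backbone C → alcohol.
  CO: –C(=O)– with carbon on both sides → ketone.
  C≡C: C≡C triple bond → alkyne.
  CO: –C(=O)– with carbon on both sides → ketone.
  CH(CHO): pendant –CHO: carbonyl C bonded to C and H → aldehyde.
  CH(COOH): pendant –COOH: carbonyl C bonded to C and –OH → carboxylic acid.
  CO: –C(=O)– with carbon on both sides → ketone.
  CH(C6H5): pendant –C6H5: benzene ring → arene.
  CH=CH2: C=C double bond → alkene.
Ester appears at: CH2COOCH2 → 1.

1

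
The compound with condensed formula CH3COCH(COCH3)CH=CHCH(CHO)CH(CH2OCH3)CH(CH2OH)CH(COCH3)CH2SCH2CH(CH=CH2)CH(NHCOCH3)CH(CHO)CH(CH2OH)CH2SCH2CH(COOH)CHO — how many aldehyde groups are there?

3

–C(=O)– with carbon on both sides → ketone.
pendant –COCH3: carbonyl C bonded to two carbons → ketone.
C=C double bond → alkene.
pendant –CHO: carbonyl C bonded to C and H → aldehyde.
pendant –CH2OCH3: C–O–C linkage → ether.
pendant –CH2OH on an sp³ backbone C → alcohol.
pendant –COCH3: carbonyl C bonded to two carbons → ketone.
C–S–C linkage → sulfide (thioether).
pendant –CH=CH2: C=C double bond → alkene.
pendant –NHC(=O)CH3: N bonded to a carbonyl → amide (not amine).
pendant –CHO: carbonyl C bonded to C and H → aldehyde.
pendant –CH2OH on an sp³ backbone C → alcohol.
C–S–C linkage → sulfide (thioether).
pendant –COOH: carbonyl C bonded to C and –OH → carboxylic acid.
terminal –CHO: carbonyl C bonded to H and C → aldehyde.
Aldehyde appears at: CH(CHO), CH(CHO), CHO → 3.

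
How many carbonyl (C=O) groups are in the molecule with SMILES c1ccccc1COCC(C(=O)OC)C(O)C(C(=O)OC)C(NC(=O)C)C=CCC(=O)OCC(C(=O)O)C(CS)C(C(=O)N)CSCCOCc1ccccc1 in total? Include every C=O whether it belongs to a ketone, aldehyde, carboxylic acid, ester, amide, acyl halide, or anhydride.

CH(COOCH3): ester, 1 C=O (running total 1).
CH(COOCH3): ester, 1 C=O (running total 2).
CH(NHCOCH3): amide, 1 C=O (running total 3).
CH2COOCH2: ester, 1 C=O (running total 4).
CH(COOH): carboxylic acid, 1 C=O (running total 5).
CH(CONH2): amide, 1 C=O (running total 6).

6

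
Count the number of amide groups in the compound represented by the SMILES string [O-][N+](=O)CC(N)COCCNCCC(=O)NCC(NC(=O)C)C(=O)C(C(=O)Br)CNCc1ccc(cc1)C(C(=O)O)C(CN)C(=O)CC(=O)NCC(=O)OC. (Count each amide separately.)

3

–NO2 on carbon → nitro group.
–NH2 on an sp³ carbon with no adjacent C=O → amine.
C–O–C with sp³ carbons on both sides and no adjacent C=O → ether.
C–N–C with sp³ carbons and no adjacent C=O → amine (secondary).
–C(=O)–N– linkage → amide (the N is not an amine).
pendant –NHC(=O)CH3: N bonded to a carbonyl → amide (not amine).
–C(=O)– with carbon on both sides → ketone.
pendant –C(=O)X: carbonyl C bonded to C and halogen → acyl halide.
C–N–C with sp³ carbons and no adjacent C=O → amine (secondary).
para-disubstituted benzene ring → arene.
pendant –COOH: carbonyl C bonded to C and –OH → carboxylic acid.
pendant –CH2NH2: N on sp³ C, no adjacent C=O → amine.
–C(=O)– with carbon on both sides → ketone.
–C(=O)–N– linkage → amide (the N is not an amine).
–C(=O)OCH3: carbonyl C bonded to C and to –OCH3 → ester (not ketone + ether).
Amide appears at: CH2CONHCH2, CH(NHCOCH3), CH2CONHCH2 → 3.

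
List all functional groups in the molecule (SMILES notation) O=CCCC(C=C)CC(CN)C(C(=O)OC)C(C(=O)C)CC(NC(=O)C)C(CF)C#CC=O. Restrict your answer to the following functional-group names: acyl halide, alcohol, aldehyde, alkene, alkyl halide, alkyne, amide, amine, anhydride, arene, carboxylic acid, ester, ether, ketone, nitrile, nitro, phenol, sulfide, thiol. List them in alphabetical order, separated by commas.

aldehyde, alkene, alkyl halide, alkyne, amide, amine, ester, ketone

Working along the chain:
  OHC: terminal –CHO: carbonyl C bonded to H and C → aldehyde.
  CH(CH=CH2): pendant –CH=CH2: C=C double bond → alkene.
  CH(CH2NH2): pendant –CH2NH2: N on sp³ C, no adjacent C=O → amine.
  CH(COOCH3): pendant –COOCH3: carbonyl C bonded to C and –OCH3 → ester.
  CH(COCH3): pendant –COCH3: carbonyl C bonded to two carbons → ketone.
  CH(NHCOCH3): pendant –NHC(=O)CH3: N bonded to a carbonyl → amide (not amine).
  CH(CH2F): pendant –CH2X: halogen on sp³ carbon → alkyl halide.
  C≡C: C≡C triple bond → alkyne.
  CHO: terminal –CHO: carbonyl C bonded to H and C → aldehyde.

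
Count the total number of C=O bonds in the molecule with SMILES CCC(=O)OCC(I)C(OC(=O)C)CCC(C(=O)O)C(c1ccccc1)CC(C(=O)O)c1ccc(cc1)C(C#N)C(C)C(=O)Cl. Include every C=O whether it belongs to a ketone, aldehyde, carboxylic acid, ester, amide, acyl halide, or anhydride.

CH2COOCH2: ester, 1 C=O (running total 1).
CH(OCOCH3): ester, 1 C=O (running total 2).
CH(COOH): carboxylic acid, 1 C=O (running total 3).
CH(COOH): carboxylic acid, 1 C=O (running total 4).
COCl: acyl halide, 1 C=O (running total 5).

5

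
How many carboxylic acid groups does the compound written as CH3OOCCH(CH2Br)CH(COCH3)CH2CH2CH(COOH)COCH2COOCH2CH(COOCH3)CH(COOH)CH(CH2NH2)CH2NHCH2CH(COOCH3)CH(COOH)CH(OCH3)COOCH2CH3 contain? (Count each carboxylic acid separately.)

Working along the chain:
  CH3OOC: CH3O–C(=O)–: carbonyl C bonded to C and to –OCH3 → ester (not ketone + ether).
  CH(CH2Br): pendant –CH2X: halogen on sp³ carbon → alkyl halide.
  CH(COCH3): pendant –COCH3: carbonyl C bonded to two carbons → ketone.
  CH(COOH): pendant –COOH: carbonyl C bonded to C and –OH → carboxylic acid.
  CO: –C(=O)– with carbon on both sides → ketone.
  CH2COOCH2: –C(=O)–O–C with C on the carbonyl side → ester.
  CH(COOCH3): pendant –COOCH3: carbonyl C bonded to C and –OCH3 → ester.
  CH(COOH): pendant –COOH: carbonyl C bonded to C and –OH → carboxylic acid.
  CH(CH2NH2): pendant –CH2NH2: N on sp³ C, no adjacent C=O → amine.
  CH2NHCH2: C–N–C with sp³ carbons and no adjacent C=O → amine (secondary).
  CH(COOCH3): pendant –COOCH3: carbonyl C bonded to C and –OCH3 → ester.
  CH(COOH): pendant –COOH: carbonyl C bonded to C and –OH → carboxylic acid.
  CH(OCH3): pendant –OCH3: C–O–C with sp³ C, no adjacent C=O → ether.
  COOCH2CH3: –C(=O)OCH2CH3: carbonyl C bonded to C and to –OEt → ester.
Carboxylic acid appears at: CH(COOH), CH(COOH), CH(COOH) → 3.

3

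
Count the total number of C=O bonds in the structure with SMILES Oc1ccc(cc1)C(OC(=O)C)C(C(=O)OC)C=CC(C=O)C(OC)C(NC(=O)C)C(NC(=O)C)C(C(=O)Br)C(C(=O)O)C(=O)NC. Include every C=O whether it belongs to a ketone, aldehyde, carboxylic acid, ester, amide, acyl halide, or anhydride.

8

CH(OCOCH3): ester, 1 C=O (running total 1).
CH(COOCH3): ester, 1 C=O (running total 2).
CH(CHO): aldehyde, 1 C=O (running total 3).
CH(NHCOCH3): amide, 1 C=O (running total 4).
CH(NHCOCH3): amide, 1 C=O (running total 5).
CH(COBr): acyl halide, 1 C=O (running total 6).
CH(COOH): carboxylic acid, 1 C=O (running total 7).
CONHCH3: amide, 1 C=O (running total 8).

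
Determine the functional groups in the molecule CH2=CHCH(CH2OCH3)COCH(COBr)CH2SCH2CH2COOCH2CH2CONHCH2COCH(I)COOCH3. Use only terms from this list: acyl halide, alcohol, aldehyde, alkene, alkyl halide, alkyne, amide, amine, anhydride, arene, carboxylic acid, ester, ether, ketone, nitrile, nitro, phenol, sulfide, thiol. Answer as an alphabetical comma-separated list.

acyl halide, alkene, alkyl halide, amide, ester, ether, ketone, sulfide

Reading the structure from left to right:
  CH2=CH: C=C double bond → alkene.
  CH(CH2OCH3): pendant –CH2OCH3: C–O–C linkage → ether.
  CO: –C(=O)– with carbon on both sides → ketone.
  CH(COBr): pendant –C(=O)X: carbonyl C bonded to C and halogen → acyl halide.
  CH2SCH2: C–S–C linkage → sulfide (thioether).
  CH2COOCH2: –C(=O)–O–C with C on the carbonyl side → ester.
  CH2CONHCH2: –C(=O)–N– linkage → amide (the N is not an amine).
  CO: –C(=O)– with carbon on both sides → ketone.
  CH(I): halogen on an sp³ carbon → alkyl halide.
  COOCH3: –C(=O)OCH3: carbonyl C bonded to C and to –OCH3 → ester (not ketone + ether).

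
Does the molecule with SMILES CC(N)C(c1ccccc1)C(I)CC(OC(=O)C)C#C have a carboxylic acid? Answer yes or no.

no

Working along the chain:
  CH(NH2): –NH2 on an sp³ carbon with no adjacent C=O → amine.
  CH(C6H5): pendant –C6H5: benzene ring → arene.
  CH(I): halogen on an sp³ carbon → alkyl halide.
  CH(OCOCH3): pendant –OC(=O)CH3: an acyloxy group → ester.
  C≡CH: C≡C triple bond → alkyne.
In CH(OCOCH3), the acyl oxygen is bonded to carbon (–O–C), not to H, so this is an ester.
The groups actually present are: alkyl halide, alkyne, amine, arene, ester.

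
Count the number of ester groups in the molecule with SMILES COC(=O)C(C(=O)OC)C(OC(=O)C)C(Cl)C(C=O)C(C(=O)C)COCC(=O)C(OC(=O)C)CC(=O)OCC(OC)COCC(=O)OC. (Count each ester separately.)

6

CH3O–C(=O)–: carbonyl C bonded to C and to –OCH3 → ester (not ketone + ether).
pendant –COOCH3: carbonyl C bonded to C and –OCH3 → ester.
pendant –OC(=O)CH3: an acyloxy group → ester.
halogen on an sp³ carbon → alkyl halide.
pendant –CHO: carbonyl C bonded to C and H → aldehyde.
pendant –COCH3: carbonyl C bonded to two carbons → ketone.
C–O–C with sp³ carbons on both sides and no adjacent C=O → ether.
–C(=O)– with carbon on both sides → ketone.
pendant –OC(=O)CH3: an acyloxy group → ester.
–C(=O)–O–C with C on the carbonyl side → ester.
pendant –OCH3: C–O–C with sp³ C, no adjacent C=O → ether.
C–O–C with sp³ carbons on both sides and no adjacent C=O → ether.
–C(=O)OCH3: carbonyl C bonded to C and to –OCH3 → ester (not ketone + ether).
Ester appears at: CH3OOC, CH(COOCH3), CH(OCOCH3), CH(OCOCH3), CH2COOCH2, COOCH3 → 6.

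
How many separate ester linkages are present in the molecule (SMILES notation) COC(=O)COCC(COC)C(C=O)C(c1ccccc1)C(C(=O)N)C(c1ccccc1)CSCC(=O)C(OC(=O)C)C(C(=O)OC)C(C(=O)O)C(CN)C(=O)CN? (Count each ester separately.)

3

Taking each segment in turn:
  CH3OOC: CH3O–C(=O)–: carbonyl C bonded to C and to –OCH3 → ester (not ketone + ether).
  CH2OCH2: C–O–C with sp³ carbons on both sides and no adjacent C=O → ether.
  CH(CH2OCH3): pendant –CH2OCH3: C–O–C linkage → ether.
  CH(CHO): pendant –CHO: carbonyl C bonded to C and H → aldehyde.
  CH(C6H5): pendant –C6H5: benzene ring → arene.
  CH(CONH2): pendant –CONH2: carbonyl C bonded to C and N → amide.
  CH(C6H5): pendant –C6H5: benzene ring → arene.
  CH2SCH2: C–S–C linkage → sulfide (thioether).
  CO: –C(=O)– with carbon on both sides → ketone.
  CH(OCOCH3): pendant –OC(=O)CH3: an acyloxy group → ester.
  CH(COOCH3): pendant –COOCH3: carbonyl C bonded to C and –OCH3 → ester.
  CH(COOH): pendant –COOH: carbonyl C bonded to C and –OH → carboxylic acid.
  CH(CH2NH2): pendant –CH2NH2: N on sp³ C, no adjacent C=O → amine.
  CO: –C(=O)– with carbon on both sides → ketone.
  CH2NH2: –NH2 on an sp³ carbon with no adjacent C=O → amine.
Ester appears at: CH3OOC, CH(OCOCH3), CH(COOCH3) → 3.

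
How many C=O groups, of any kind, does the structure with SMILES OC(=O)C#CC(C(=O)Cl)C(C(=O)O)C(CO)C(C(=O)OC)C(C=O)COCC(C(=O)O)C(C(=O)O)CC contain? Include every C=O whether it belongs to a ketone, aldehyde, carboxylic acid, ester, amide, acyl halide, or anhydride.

HOOC: carboxylic acid, 1 C=O (running total 1).
CH(COCl): acyl halide, 1 C=O (running total 2).
CH(COOH): carboxylic acid, 1 C=O (running total 3).
CH(COOCH3): ester, 1 C=O (running total 4).
CH(CHO): aldehyde, 1 C=O (running total 5).
CH(COOH): carboxylic acid, 1 C=O (running total 6).
CH(COOH): carboxylic acid, 1 C=O (running total 7).

7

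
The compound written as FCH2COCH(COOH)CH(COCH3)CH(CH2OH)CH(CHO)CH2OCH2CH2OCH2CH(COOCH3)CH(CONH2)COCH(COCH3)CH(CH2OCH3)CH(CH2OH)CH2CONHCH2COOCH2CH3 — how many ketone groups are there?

Taking each segment in turn:
  FCH2: halogen on an sp³ carbon → alkyl halide.
  CO: –C(=O)– with carbon on both sides → ketone.
  CH(COOH): pendant –COOH: carbonyl C bonded to C and –OH → carboxylic acid.
  CH(COCH3): pendant –COCH3: carbonyl C bonded to two carbons → ketone.
  CH(CH2OH): pendant –CH2OH on an sp³ backbone C → alcohol.
  CH(CHO): pendant –CHO: carbonyl C bonded to C and H → aldehyde.
  CH2OCH2: C–O–C with sp³ carbons on both sides and no adjacent C=O → ether.
  CH2OCH2: C–O–C with sp³ carbons on both sides and no adjacent C=O → ether.
  CH(COOCH3): pendant –COOCH3: carbonyl C bonded to C and –OCH3 → ester.
  CH(CONH2): pendant –CONH2: carbonyl C bonded to C and N → amide.
  CO: –C(=O)– with carbon on both sides → ketone.
  CH(COCH3): pendant –COCH3: carbonyl C bonded to two carbons → ketone.
  CH(CH2OCH3): pendant –CH2OCH3: C–O–C linkage → ether.
  CH(CH2OH): pendant –CH2OH on an sp³ backbone C → alcohol.
  CH2CONHCH2: –C(=O)–N– linkage → amide (the N is not an amine).
  COOCH2CH3: –C(=O)OCH2CH3: carbonyl C bonded to C and to –OEt → ester.
Ketone appears at: CO, CH(COCH3), CO, CH(COCH3) → 4.

4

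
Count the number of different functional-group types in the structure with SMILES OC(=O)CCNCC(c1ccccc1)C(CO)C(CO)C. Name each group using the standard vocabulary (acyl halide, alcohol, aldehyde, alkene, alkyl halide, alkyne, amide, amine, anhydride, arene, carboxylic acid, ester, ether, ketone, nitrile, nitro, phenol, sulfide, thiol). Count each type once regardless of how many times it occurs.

Reading the structure from left to right:
  HOOC: –COOH: carbonyl C bonded to –OH and C → carboxylic acid (the –OH is not a separate alcohol).
  CH2NHCH2: C–N–C with sp³ carbons and no adjacent C=O → amine (secondary).
  CH(C6H5): pendant –C6H5: benzene ring → arene.
  CH(CH2OH): pendant –CH2OH on an sp³ backbone C → alcohol.
  CH(CH2OH): pendant –CH2OH on an sp³ backbone C → alcohol.
Distinct types present: alcohol, amine, arene, carboxylic acid.

4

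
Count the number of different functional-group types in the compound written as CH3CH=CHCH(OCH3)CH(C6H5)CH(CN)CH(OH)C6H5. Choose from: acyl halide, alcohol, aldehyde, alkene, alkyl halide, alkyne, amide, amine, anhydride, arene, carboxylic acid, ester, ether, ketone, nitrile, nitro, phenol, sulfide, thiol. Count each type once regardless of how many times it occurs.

5

Reading the structure from left to right:
  CH=CH: C=C double bond → alkene.
  CH(OCH3): pendant –OCH3: C–O–C with sp³ C, no adjacent C=O → ether.
  CH(C6H5): pendant –C6H5: benzene ring → arene.
  CH(CN): pendant –C≡N: nitrile.
  CH(OH): –OH on an sp³ carbon → alcohol (secondary).
  C6H5: –C6H5 phenyl ring → arene.
Distinct types present: alcohol, alkene, arene, ether, nitrile.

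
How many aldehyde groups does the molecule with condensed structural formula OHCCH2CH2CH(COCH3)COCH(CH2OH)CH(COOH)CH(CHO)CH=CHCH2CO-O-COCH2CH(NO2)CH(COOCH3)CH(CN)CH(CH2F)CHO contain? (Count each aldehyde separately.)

terminal –CHO: carbonyl C bonded to H and C → aldehyde.
pendant –COCH3: carbonyl C bonded to two carbons → ketone.
–C(=O)– with carbon on both sides → ketone.
pendant –CH2OH on an sp³ backbone C → alcohol.
pendant –COOH: carbonyl C bonded to C and –OH → carboxylic acid.
pendant –CHO: carbonyl C bonded to C and H → aldehyde.
C=C double bond → alkene.
two acyl groups sharing one oxygen, –C(=O)–O–C(=O)– → anhydride.
–NO2 on an sp³ carbon → nitro (the N=O is not a carbonyl).
pendant –COOCH3: carbonyl C bonded to C and –OCH3 → ester.
pendant –C≡N: nitrile.
pendant –CH2X: halogen on sp³ carbon → alkyl halide.
terminal –CHO: carbonyl C bonded to H and C → aldehyde.
Aldehyde appears at: OHC, CH(CHO), CHO → 3.

3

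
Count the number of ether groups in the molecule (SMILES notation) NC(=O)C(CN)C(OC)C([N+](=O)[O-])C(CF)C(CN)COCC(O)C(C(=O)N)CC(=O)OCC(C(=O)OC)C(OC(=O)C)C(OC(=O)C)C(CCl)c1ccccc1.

Reading the structure from left to right:
  H2NCO: –C(=O)NH2: carbonyl C bonded to C and to N → amide (the N is not a separate amine).
  CH(CH2NH2): pendant –CH2NH2: N on sp³ C, no adjacent C=O → amine.
  CH(OCH3): pendant –OCH3: C–O–C with sp³ C, no adjacent C=O → ether.
  CH(NO2): –NO2 on an sp³ carbon → nitro (the N=O is not a carbonyl).
  CH(CH2F): pendant –CH2X: halogen on sp³ carbon → alkyl halide.
  CH(CH2NH2): pendant –CH2NH2: N on sp³ C, no adjacent C=O → amine.
  CH2OCH2: C–O–C with sp³ carbons on both sides and no adjacent C=O → ether.
  CH(OH): –OH on an sp³ carbon → alcohol (secondary).
  CH(CONH2): pendant –CONH2: carbonyl C bonded to C and N → amide.
  CH2COOCH2: –C(=O)–O–C with C on the carbonyl side → ester.
  CH(COOCH3): pendant –COOCH3: carbonyl C bonded to C and –OCH3 → ester.
  CH(OCOCH3): pendant –OC(=O)CH3: an acyloxy group → ester.
  CH(OCOCH3): pendant –OC(=O)CH3: an acyloxy group → ester.
  CH(CH2Cl): pendant –CH2X: halogen on sp³ carbon → alkyl halide.
  C6H5: –C6H5 phenyl ring → arene.
Ether appears at: CH(OCH3), CH2OCH2 → 2.

2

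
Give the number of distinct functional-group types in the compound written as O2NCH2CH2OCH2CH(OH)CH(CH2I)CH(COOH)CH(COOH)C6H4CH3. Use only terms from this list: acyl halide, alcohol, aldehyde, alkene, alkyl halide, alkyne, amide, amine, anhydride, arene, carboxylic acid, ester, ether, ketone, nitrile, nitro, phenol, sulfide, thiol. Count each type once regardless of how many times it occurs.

6

Reading the structure from left to right:
  O2NCH2: –NO2 on carbon → nitro group.
  CH2OCH2: C–O–C with sp³ carbons on both sides and no adjacent C=O → ether.
  CH(OH): –OH on an sp³ carbon → alcohol (secondary).
  CH(CH2I): pendant –CH2X: halogen on sp³ carbon → alkyl halide.
  CH(COOH): pendant –COOH: carbonyl C bonded to C and –OH → carboxylic acid.
  CH(COOH): pendant –COOH: carbonyl C bonded to C and –OH → carboxylic acid.
  C6H4: para-disubstituted benzene ring → arene.
Distinct types present: alcohol, alkyl halide, arene, carboxylic acid, ether, nitro.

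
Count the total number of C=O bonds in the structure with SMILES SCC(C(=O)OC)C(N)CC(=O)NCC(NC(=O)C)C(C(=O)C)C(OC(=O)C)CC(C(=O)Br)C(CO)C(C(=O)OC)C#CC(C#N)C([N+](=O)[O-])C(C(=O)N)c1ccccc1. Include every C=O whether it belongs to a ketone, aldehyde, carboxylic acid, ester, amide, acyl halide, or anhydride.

8

CH(COOCH3): ester, 1 C=O (running total 1).
CH2CONHCH2: amide, 1 C=O (running total 2).
CH(NHCOCH3): amide, 1 C=O (running total 3).
CH(COCH3): ketone, 1 C=O (running total 4).
CH(OCOCH3): ester, 1 C=O (running total 5).
CH(COBr): acyl halide, 1 C=O (running total 6).
CH(COOCH3): ester, 1 C=O (running total 7).
CH(CONH2): amide, 1 C=O (running total 8).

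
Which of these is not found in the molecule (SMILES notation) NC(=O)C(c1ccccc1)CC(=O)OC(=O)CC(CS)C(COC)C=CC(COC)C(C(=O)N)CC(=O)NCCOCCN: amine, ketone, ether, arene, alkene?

ketone

alkene: present (CH=CH — C=C double bond → alkene).
ether: present (CH(CH2OCH3) — pendant –CH2OCH3: C–O–C linkage → ether).
arene: present (CH(C6H5) — pendant –C6H5: benzene ring → arene).
amine: present (CH2NH2 — –NH2 on an sp³ carbon with no adjacent C=O → amine).
ketone: absent. In each of H2NCO, CH(CONH2) and CH2CONHCH2, the C=O is bonded to nitrogen, which defines an amide, not a ketone. In CH2CO-O-COCH2, the two C=O groups share a bridging oxygen, which is an anhydride linkage, not a ketone.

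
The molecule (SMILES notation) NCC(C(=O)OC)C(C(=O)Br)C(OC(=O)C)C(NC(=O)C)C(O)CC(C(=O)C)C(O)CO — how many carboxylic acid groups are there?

0

Reading the structure from left to right:
  H2NCH2: –NH2 on an sp³ carbon with no adjacent C=O → amine.
  CH(COOCH3): pendant –COOCH3: carbonyl C bonded to C and –OCH3 → ester.
  CH(COBr): pendant –C(=O)X: carbonyl C bonded to C and halogen → acyl halide.
  CH(OCOCH3): pendant –OC(=O)CH3: an acyloxy group → ester.
  CH(NHCOCH3): pendant –NHC(=O)CH3: N bonded to a carbonyl → amide (not amine).
  CH(OH): –OH on an sp³ carbon → alcohol (secondary).
  CH(COCH3): pendant –COCH3: carbonyl C bonded to two carbons → ketone.
  CH(OH): –OH on an sp³ carbon → alcohol (secondary).
  CH2OH: –OH on an sp³ carbon → alcohol.
No segment is a carboxylic acid: CH(COOCH3) is ester, not carboxylic acid; CH(OCOCH3) is ester, not carboxylic acid; CH(NHCOCH3) is amide, not carboxylic acid. → 0.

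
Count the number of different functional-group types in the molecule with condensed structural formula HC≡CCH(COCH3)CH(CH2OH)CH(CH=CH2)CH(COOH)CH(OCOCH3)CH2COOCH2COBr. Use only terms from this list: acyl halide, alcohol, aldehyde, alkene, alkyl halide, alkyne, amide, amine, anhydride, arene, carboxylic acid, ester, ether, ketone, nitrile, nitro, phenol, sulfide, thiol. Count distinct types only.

7

C≡C triple bond → alkyne.
pendant –COCH3: carbonyl C bonded to two carbons → ketone.
pendant –CH2OH on an sp³ backbone C → alcohol.
pendant –CH=CH2: C=C double bond → alkene.
pendant –COOH: carbonyl C bonded to C and –OH → carboxylic acid.
pendant –OC(=O)CH3: an acyloxy group → ester.
–C(=O)–O–C with C on the carbonyl side → ester.
–C(=O)Br: carbonyl C bonded to C and to a halogen → acyl halide (not alkyl halide).
Distinct types present: acyl halide, alcohol, alkene, alkyne, carboxylic acid, ester, ketone.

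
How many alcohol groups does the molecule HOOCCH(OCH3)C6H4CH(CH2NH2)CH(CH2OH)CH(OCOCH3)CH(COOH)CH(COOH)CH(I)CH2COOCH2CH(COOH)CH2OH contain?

–COOH: carbonyl C bonded to –OH and C → carboxylic acid (the –OH is not a separate alcohol).
pendant –OCH3: C–O–C with sp³ C, no adjacent C=O → ether.
para-disubstituted benzene ring → arene.
pendant –CH2NH2: N on sp³ C, no adjacent C=O → amine.
pendant –CH2OH on an sp³ backbone C → alcohol.
pendant –OC(=O)CH3: an acyloxy group → ester.
pendant –COOH: carbonyl C bonded to C and –OH → carboxylic acid.
pendant –COOH: carbonyl C bonded to C and –OH → carboxylic acid.
halogen on an sp³ carbon → alkyl halide.
–C(=O)–O–C with C on the carbonyl side → ester.
pendant –COOH: carbonyl C bonded to C and –OH → carboxylic acid.
–OH on an sp³ carbon → alcohol.
Alcohol appears at: CH(CH2OH), CH2OH → 2.

2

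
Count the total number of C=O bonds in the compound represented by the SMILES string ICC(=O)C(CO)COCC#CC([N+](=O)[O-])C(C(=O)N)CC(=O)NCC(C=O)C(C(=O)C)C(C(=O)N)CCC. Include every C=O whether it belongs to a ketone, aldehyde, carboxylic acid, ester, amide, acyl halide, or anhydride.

6

CO: ketone, 1 C=O (running total 1).
CH(CONH2): amide, 1 C=O (running total 2).
CH2CONHCH2: amide, 1 C=O (running total 3).
CH(CHO): aldehyde, 1 C=O (running total 4).
CH(COCH3): ketone, 1 C=O (running total 5).
CH(CONH2): amide, 1 C=O (running total 6).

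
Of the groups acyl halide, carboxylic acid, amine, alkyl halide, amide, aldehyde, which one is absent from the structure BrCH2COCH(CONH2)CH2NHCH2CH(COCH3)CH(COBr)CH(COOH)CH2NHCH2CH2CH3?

aldehyde

carboxylic acid: present (CH(COOH) — pendant –COOH: carbonyl C bonded to C and –OH → carboxylic acid).
alkyl halide: present (BrCH2 — halogen on an sp³ carbon → alkyl halide).
amine: present (CH2NHCH2 — C–N–C with sp³ carbons and no adjacent C=O → amine (secondary)).
amide: present (CH(CONH2) — pendant –CONH2: carbonyl C bonded to C and N → amide).
acyl halide: present (CH(COBr) — pendant –C(=O)X: carbonyl C bonded to C and halogen → acyl halide).
aldehyde: absent. In each of CO and CH(COCH3), the carbonyl carbon is bonded to two carbons, so it is a ketone, not an aldehyde. In CH(COOH), the carbonyl carbon bears –OH, not –H, so it is a carboxylic acid.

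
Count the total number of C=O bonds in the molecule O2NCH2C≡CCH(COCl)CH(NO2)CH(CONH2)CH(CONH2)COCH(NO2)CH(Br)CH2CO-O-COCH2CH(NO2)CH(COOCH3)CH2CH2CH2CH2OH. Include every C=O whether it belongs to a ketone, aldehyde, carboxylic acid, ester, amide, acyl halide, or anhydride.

CH(COCl): acyl halide, 1 C=O (running total 1).
CH(CONH2): amide, 1 C=O (running total 2).
CH(CONH2): amide, 1 C=O (running total 3).
CO: ketone, 1 C=O (running total 4).
CH2CO-O-COCH2: anhydride, 2 C=O (running total 6).
CH(COOCH3): ester, 1 C=O (running total 7).

7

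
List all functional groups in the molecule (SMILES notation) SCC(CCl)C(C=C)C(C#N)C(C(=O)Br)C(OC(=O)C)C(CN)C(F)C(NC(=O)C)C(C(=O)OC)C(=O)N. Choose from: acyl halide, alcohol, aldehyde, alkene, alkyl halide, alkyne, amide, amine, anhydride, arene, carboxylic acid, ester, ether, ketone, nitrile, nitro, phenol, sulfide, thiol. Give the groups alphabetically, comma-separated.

Taking each segment in turn:
  HSCH2: –SH on an sp³ carbon → thiol.
  CH(CH2Cl): pendant –CH2X: halogen on sp³ carbon → alkyl halide.
  CH(CH=CH2): pendant –CH=CH2: C=C double bond → alkene.
  CH(CN): pendant –C≡N: nitrile.
  CH(COBr): pendant –C(=O)X: carbonyl C bonded to C and halogen → acyl halide.
  CH(OCOCH3): pendant –OC(=O)CH3: an acyloxy group → ester.
  CH(CH2NH2): pendant –CH2NH2: N on sp³ C, no adjacent C=O → amine.
  CH(F): halogen on an sp³ carbon → alkyl halide.
  CH(NHCOCH3): pendant –NHC(=O)CH3: N bonded to a carbonyl → amide (not amine).
  CH(COOCH3): pendant –COOCH3: carbonyl C bonded to C and –OCH3 → ester.
  CONH2: –C(=O)NH2: carbonyl C bonded to C and to N → amide (the N is not a separate amine).

acyl halide, alkene, alkyl halide, amide, amine, ester, nitrile, thiol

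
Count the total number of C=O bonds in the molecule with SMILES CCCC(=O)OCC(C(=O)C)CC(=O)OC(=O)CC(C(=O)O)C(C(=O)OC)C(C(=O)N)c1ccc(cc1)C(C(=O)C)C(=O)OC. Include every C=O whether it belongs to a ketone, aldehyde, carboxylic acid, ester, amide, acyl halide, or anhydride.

9

CH2COOCH2: ester, 1 C=O (running total 1).
CH(COCH3): ketone, 1 C=O (running total 2).
CH2CO-O-COCH2: anhydride, 2 C=O (running total 4).
CH(COOH): carboxylic acid, 1 C=O (running total 5).
CH(COOCH3): ester, 1 C=O (running total 6).
CH(CONH2): amide, 1 C=O (running total 7).
CH(COCH3): ketone, 1 C=O (running total 8).
COOCH3: ester, 1 C=O (running total 9).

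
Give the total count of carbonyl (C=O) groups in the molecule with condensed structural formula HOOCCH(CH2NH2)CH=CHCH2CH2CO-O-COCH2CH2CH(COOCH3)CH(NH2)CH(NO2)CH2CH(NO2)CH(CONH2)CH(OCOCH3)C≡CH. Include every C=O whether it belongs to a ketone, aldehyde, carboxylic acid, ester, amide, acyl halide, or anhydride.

HOOC: carboxylic acid, 1 C=O (running total 1).
CH2CO-O-COCH2: anhydride, 2 C=O (running total 3).
CH(COOCH3): ester, 1 C=O (running total 4).
CH(CONH2): amide, 1 C=O (running total 5).
CH(OCOCH3): ester, 1 C=O (running total 6).

6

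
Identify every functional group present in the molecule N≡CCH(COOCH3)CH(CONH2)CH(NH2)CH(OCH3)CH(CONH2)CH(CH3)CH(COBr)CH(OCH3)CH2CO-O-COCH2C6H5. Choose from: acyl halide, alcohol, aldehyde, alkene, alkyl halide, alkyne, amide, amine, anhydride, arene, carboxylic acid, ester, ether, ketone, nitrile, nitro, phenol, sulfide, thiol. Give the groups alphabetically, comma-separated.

acyl halide, amide, amine, anhydride, arene, ester, ether, nitrile

Working along the chain:
  N≡C: N≡C–: carbon triple-bonded to nitrogen → nitrile.
  CH(COOCH3): pendant –COOCH3: carbonyl C bonded to C and –OCH3 → ester.
  CH(CONH2): pendant –CONH2: carbonyl C bonded to C and N → amide.
  CH(NH2): –NH2 on an sp³ carbon with no adjacent C=O → amine.
  CH(OCH3): pendant –OCH3: C–O–C with sp³ C, no adjacent C=O → ether.
  CH(CONH2): pendant –CONH2: carbonyl C bonded to C and N → amide.
  CH(COBr): pendant –C(=O)X: carbonyl C bonded to C and halogen → acyl halide.
  CH(OCH3): pendant –OCH3: C–O–C with sp³ C, no adjacent C=O → ether.
  CH2CO-O-COCH2: two acyl groups sharing one oxygen, –C(=O)–O–C(=O)– → anhydride.
  C6H5: –C6H5 phenyl ring → arene.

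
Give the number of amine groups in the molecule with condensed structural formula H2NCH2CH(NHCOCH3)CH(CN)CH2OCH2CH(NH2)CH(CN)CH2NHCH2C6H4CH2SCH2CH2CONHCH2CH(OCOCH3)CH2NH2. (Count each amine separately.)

–NH2 on an sp³ carbon with no adjacent C=O → amine.
pendant –NHC(=O)CH3: N bonded to a carbonyl → amide (not amine).
pendant –C≡N: nitrile.
C–O–C with sp³ carbons on both sides and no adjacent C=O → ether.
–NH2 on an sp³ carbon with no adjacent C=O → amine.
pendant –C≡N: nitrile.
C–N–C with sp³ carbons and no adjacent C=O → amine (secondary).
para-disubstituted benzene ring → arene.
C–S–C linkage → sulfide (thioether).
–C(=O)–N– linkage → amide (the N is not an amine).
pendant –OC(=O)CH3: an acyloxy group → ester.
–NH2 on an sp³ carbon with no adjacent C=O → amine.
Amine appears at: H2NCH2, CH(NH2), CH2NHCH2, CH2NH2 → 4.

4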